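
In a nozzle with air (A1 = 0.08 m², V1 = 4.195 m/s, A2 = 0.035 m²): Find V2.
Formula: V_2 = \frac{A_1 V_1}{A_2}
V2 = 0.08·4.195/0.035 = 9.589 m/s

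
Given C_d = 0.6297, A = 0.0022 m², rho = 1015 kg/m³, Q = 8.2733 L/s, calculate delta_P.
Formula: Q = C_d A \sqrt{\frac{2 \Delta P}{\rho}}
Substituting knowns: 8.2733 = 0.6297·0.0022·√(2·(delta_P·1000)/1015)·1000
Solving for delta_P: delta_P = ((8.2733/1000)/(0.6297·0.0022))²·1015/2/1000 = 18.1 kPa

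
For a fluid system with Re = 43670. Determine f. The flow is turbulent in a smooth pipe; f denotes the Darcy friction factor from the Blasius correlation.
Formula: f = \frac{0.316}{Re^{0.25}}
f = 0.316/43670^0.25 = 0.02186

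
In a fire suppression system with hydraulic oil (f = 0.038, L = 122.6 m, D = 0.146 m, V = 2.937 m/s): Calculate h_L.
Formula: h_L = f \frac{L}{D} \frac{V^2}{2g}
h_L = 0.038·(122.6/0.146)·2.937²/(2·9.81) = 14.03 m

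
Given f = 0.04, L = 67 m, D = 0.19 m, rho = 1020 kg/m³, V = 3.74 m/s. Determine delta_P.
Formula: \Delta P = f \frac{L}{D} \frac{\rho V^2}{2}
delta_P = 0.04·(67/0.19)·0.5·1020·3.74²/1000 = 100.6 kPa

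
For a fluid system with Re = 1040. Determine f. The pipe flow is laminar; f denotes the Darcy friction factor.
Formula: f = \frac{64}{Re}
f = 64/1040 = 0.06154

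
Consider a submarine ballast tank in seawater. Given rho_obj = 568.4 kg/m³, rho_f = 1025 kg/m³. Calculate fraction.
Formula: f_{sub} = \frac{\rho_{obj}}{\rho_f}
fraction = 568.4/1025 = 0.5545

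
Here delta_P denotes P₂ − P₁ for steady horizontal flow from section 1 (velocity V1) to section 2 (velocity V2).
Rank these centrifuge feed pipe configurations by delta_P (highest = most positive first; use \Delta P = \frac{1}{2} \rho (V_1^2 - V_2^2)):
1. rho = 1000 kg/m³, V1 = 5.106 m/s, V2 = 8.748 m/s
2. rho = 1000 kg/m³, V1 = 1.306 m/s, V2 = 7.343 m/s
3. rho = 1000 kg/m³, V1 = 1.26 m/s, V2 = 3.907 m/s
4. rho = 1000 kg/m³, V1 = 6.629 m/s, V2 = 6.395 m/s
Case 1: delta_P = -25.23 kPa
Case 2: delta_P = -26.11 kPa
Case 3: delta_P = -6.839 kPa
Case 4: delta_P = 1.524 kPa
Ranking (highest first): 4, 3, 1, 2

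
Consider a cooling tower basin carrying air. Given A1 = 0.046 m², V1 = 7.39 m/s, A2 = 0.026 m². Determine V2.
Formula: V_2 = \frac{A_1 V_1}{A_2}
V2 = 0.046·7.39/0.026 = 13.07 m/s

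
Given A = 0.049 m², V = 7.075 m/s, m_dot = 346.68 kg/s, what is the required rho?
Formula: \dot{m} = \rho A V
Substituting knowns: 346.68 = rho·0.049·7.075
Solving for rho: rho = 346.68/(0.049·7.075) = 1000 kg/m³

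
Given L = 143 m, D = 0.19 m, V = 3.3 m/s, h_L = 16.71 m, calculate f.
Formula: h_L = f \frac{L}{D} \frac{V^2}{2g}
Substituting knowns: 16.71 = f·(143/0.19)·3.3²/(2·9.81)
Solving for f: f = 16.71·2·9.81/((143/0.19)·3.3²) = 0.04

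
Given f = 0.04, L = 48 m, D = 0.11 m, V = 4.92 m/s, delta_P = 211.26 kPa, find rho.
Formula: \Delta P = f \frac{L}{D} \frac{\rho V^2}{2}
Substituting knowns: 211.26 = 0.04·(48/0.11)·0.5·rho·4.92²/1000
Solving for rho: rho = (211.26·1000)/(0.04·(48/0.11)·0.5·4.92²) = 1000 kg/m³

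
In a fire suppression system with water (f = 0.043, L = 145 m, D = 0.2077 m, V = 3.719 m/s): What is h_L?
Formula: h_L = f \frac{L}{D} \frac{V^2}{2g}
h_L = 0.043·(145/0.2077)·3.719²/(2·9.81) = 21.16 m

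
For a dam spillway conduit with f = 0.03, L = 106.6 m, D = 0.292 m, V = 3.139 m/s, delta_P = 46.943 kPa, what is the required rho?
Formula: \Delta P = f \frac{L}{D} \frac{\rho V^2}{2}
Substituting knowns: 46.943 = 0.03·(106.6/0.292)·0.5·rho·3.139²/1000
Solving for rho: rho = (46.943·1000)/(0.03·(106.6/0.292)·0.5·3.139²) = 870 kg/m³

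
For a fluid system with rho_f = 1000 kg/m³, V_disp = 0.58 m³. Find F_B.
Formula: F_B = \rho_f g V_{disp}
F_B = 1000·9.81·0.58 = 5690 N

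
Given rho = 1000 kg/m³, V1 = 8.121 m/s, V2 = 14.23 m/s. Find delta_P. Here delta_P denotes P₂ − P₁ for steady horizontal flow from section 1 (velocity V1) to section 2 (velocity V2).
Formula: \Delta P = \frac{1}{2} \rho (V_1^2 - V_2^2)
delta_P = 0.5·1000·(8.121² − 14.23²)/1000 = -68.27 kPa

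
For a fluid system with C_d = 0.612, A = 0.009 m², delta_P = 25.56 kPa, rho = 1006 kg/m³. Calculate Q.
Formula: Q = C_d A \sqrt{\frac{2 \Delta P}{\rho}}
Q = 0.612·0.009·√(2·(25.56·1000)/1006)·1000 = 39.26 L/s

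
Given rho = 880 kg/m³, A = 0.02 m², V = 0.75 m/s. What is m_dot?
Formula: \dot{m} = \rho A V
m_dot = 880·0.02·0.75 = 13.2 kg/s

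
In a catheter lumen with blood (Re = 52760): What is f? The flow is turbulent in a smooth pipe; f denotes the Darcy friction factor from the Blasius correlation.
Formula: f = \frac{0.316}{Re^{0.25}}
f = 0.316/52760^0.25 = 0.02085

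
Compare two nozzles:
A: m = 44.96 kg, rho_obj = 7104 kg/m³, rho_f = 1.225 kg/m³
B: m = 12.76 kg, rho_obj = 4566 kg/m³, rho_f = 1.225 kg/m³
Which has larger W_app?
W_app(A) = 441 N, W_app(B) = 125.1 N. Answer: A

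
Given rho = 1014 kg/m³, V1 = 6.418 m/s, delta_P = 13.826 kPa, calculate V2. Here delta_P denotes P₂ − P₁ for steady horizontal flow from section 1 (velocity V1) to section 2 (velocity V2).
Formula: \Delta P = \frac{1}{2} \rho (V_1^2 - V_2^2)
Substituting knowns: 13.826 = 0.5·1014·(6.418² − V2²)/1000
Solving for V2: V2 = √(6.418² − 2·(13.826·1000)/1014) = 3.731 m/s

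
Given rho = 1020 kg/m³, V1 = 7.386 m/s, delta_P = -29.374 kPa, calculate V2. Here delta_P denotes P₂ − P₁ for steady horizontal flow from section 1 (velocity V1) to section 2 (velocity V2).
Formula: \Delta P = \frac{1}{2} \rho (V_1^2 - V_2^2)
Substituting knowns: -29.374 = 0.5·1020·(7.386² − V2²)/1000
Solving for V2: V2 = √(7.386² − 2·(-29.374·1000)/1020) = 10.59 m/s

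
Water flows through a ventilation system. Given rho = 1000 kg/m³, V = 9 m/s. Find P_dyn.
Formula: P_{dyn} = \frac{1}{2} \rho V^2
P_dyn = 0.5·1000·9²/1000 = 40.5 kPa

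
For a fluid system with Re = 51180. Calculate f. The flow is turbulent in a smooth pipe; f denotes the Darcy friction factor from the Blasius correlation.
Formula: f = \frac{0.316}{Re^{0.25}}
f = 0.316/51180^0.25 = 0.02101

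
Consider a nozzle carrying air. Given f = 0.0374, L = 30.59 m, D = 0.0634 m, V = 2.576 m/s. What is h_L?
Formula: h_L = f \frac{L}{D} \frac{V^2}{2g}
h_L = 0.0374·(30.59/0.0634)·2.576²/(2·9.81) = 6.103 m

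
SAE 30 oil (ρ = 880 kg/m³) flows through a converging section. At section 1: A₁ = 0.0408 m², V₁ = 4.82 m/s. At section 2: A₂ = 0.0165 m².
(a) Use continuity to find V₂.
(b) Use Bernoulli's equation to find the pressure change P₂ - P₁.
(a) Continuity: A₁V₁=A₂V₂ -> V₂=A₁V₁/A₂=0.0408*4.82/0.0165=11.92 m/s
(b) Bernoulli: P₂-P₁=0.5*rho*(V₁^2-V₂^2)/1000=0.5*880*(4.82^2-11.92^2)/1000=-52.3 kPa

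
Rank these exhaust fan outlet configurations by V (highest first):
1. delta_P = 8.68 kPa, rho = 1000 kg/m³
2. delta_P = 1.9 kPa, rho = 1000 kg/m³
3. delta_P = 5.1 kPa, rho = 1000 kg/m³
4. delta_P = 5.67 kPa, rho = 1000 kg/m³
Case 1: V = 4.167 m/s
Case 2: V = 1.949 m/s
Case 3: V = 3.194 m/s
Case 4: V = 3.367 m/s
Ranking (highest first): 1, 4, 3, 2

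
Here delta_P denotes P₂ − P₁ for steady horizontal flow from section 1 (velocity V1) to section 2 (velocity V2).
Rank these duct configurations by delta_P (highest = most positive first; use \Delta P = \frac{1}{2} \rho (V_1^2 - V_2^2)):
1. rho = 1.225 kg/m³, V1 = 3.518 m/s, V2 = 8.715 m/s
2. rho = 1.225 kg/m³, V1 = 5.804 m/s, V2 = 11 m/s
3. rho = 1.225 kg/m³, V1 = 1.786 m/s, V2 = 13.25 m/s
Case 1: delta_P = -0.03894 kPa
Case 2: delta_P = -0.05348 kPa
Case 3: delta_P = -0.1056 kPa
Ranking (highest first): 1, 2, 3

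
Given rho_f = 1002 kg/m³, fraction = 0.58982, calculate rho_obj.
Formula: f_{sub} = \frac{\rho_{obj}}{\rho_f}
Substituting knowns: 0.58982 = rho_obj/1002
Solving for rho_obj: rho_obj = 0.58982·1002 = 591 kg/m³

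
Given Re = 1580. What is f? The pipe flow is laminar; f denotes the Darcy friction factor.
Formula: f = \frac{64}{Re}
f = 64/1580 = 0.04051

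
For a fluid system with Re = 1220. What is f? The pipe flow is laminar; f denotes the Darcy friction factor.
Formula: f = \frac{64}{Re}
f = 64/1220 = 0.05246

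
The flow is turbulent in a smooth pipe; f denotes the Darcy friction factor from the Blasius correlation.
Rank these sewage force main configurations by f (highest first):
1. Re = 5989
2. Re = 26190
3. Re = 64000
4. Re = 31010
Case 1: f = 0.03592
Case 2: f = 0.02484
Case 3: f = 0.01987
Case 4: f = 0.02381
Ranking (highest first): 1, 2, 4, 3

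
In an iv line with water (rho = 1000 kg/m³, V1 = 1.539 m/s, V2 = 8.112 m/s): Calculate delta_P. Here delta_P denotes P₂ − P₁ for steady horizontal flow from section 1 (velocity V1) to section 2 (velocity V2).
Formula: \Delta P = \frac{1}{2} \rho (V_1^2 - V_2^2)
delta_P = 0.5·1000·(1.539² − 8.112²)/1000 = -31.72 kPa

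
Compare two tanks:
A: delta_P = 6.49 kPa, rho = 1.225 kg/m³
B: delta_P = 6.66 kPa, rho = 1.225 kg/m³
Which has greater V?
V(A) = 102.9 m/s, V(B) = 104.3 m/s. Answer: B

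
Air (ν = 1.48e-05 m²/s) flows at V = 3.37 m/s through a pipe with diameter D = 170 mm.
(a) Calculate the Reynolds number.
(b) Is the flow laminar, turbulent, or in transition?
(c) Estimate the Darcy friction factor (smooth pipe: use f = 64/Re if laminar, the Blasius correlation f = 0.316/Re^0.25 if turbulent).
(a) Re = V·D/ν = 3.37·0.17/1.48e-05 = 38709
(b) Flow regime: turbulent (Re > 4000)
(c) Friction factor: f = 0.316/Re^0.25 = 0.316/38709^0.25 = 0.02253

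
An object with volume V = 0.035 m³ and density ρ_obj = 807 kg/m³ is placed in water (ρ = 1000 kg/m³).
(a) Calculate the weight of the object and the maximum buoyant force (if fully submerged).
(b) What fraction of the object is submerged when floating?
(a) W=rho_obj*g*V=807*9.81*0.035=277.1 N; F_B(max)=rho*g*V=1000*9.81*0.035=343.4 N
(b) Floating fraction=rho_obj/rho=807/1000=0.807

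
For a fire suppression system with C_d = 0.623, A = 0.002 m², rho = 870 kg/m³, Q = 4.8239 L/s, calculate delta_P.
Formula: Q = C_d A \sqrt{\frac{2 \Delta P}{\rho}}
Substituting knowns: 4.8239 = 0.623·0.002·√(2·(delta_P·1000)/870)·1000
Solving for delta_P: delta_P = ((4.8239/1000)/(0.623·0.002))²·870/2/1000 = 6.52 kPa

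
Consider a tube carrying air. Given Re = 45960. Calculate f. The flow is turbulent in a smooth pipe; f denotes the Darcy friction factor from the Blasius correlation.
Formula: f = \frac{0.316}{Re^{0.25}}
f = 0.316/45960^0.25 = 0.02158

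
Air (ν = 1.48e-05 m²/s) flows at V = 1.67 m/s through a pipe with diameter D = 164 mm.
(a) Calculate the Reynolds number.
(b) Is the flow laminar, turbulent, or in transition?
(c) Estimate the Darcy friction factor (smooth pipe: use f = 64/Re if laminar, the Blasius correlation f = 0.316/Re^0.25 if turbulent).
(a) Re = V·D/ν = 1.67·0.164/1.48e-05 = 18505
(b) Flow regime: turbulent (Re > 4000)
(c) Friction factor: f = 0.316/Re^0.25 = 0.316/18505^0.25 = 0.02709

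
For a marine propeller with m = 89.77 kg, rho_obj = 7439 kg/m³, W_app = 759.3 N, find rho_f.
Formula: W_{app} = mg\left(1 - \frac{\rho_f}{\rho_{obj}}\right)
Substituting knowns: 759.3 = 89.77·9.81·(1 − rho_f/7439)
Solving for rho_f: rho_f = 7439·(1 − 759.3/(89.77·9.81)) = 1025 kg/m³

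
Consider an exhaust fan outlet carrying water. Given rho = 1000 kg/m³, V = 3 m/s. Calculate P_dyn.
Formula: P_{dyn} = \frac{1}{2} \rho V^2
P_dyn = 0.5·1000·3²/1000 = 4.5 kPa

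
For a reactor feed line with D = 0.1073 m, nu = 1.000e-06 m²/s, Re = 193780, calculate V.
Formula: Re = \frac{V D}{\nu}
Substituting knowns: 193780 = V·0.1073/1.000e-06
Solving for V: V = 193780·1.000e-06/0.1073 = 1.806 m/s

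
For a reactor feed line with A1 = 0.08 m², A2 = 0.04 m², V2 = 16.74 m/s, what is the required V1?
Formula: V_2 = \frac{A_1 V_1}{A_2}
Substituting knowns: 16.74 = 0.08·V1/0.04
Solving for V1: V1 = 16.74·0.04/0.08 = 8.37 m/s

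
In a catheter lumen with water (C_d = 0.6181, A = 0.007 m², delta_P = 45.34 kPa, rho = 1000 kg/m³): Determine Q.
Formula: Q = C_d A \sqrt{\frac{2 \Delta P}{\rho}}
Q = 0.6181·0.007·√(2·(45.34·1000)/1000)·1000 = 41.2 L/s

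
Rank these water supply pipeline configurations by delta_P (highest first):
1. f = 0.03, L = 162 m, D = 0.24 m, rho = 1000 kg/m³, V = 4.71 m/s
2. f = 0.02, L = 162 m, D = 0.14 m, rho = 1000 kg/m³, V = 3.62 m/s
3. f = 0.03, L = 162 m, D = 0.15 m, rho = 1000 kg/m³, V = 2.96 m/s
Case 1: delta_P = 224.6 kPa
Case 2: delta_P = 151.6 kPa
Case 3: delta_P = 141.9 kPa
Ranking (highest first): 1, 2, 3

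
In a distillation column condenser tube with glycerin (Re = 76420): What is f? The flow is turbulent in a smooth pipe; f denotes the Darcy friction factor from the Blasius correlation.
Formula: f = \frac{0.316}{Re^{0.25}}
f = 0.316/76420^0.25 = 0.01901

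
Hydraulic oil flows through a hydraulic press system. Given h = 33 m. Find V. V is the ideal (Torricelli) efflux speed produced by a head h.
Formula: V = \sqrt{2 g h}
V = √(2·9.81·33) = 25.45 m/s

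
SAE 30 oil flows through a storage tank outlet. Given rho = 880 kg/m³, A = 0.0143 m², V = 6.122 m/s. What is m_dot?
Formula: \dot{m} = \rho A V
m_dot = 880·0.0143·6.122 = 77.04 kg/s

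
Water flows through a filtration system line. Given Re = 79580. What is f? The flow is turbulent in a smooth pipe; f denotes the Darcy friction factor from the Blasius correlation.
Formula: f = \frac{0.316}{Re^{0.25}}
f = 0.316/79580^0.25 = 0.01881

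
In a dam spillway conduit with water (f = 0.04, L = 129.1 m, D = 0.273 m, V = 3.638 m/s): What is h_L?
Formula: h_L = f \frac{L}{D} \frac{V^2}{2g}
h_L = 0.04·(129.1/0.273)·3.638²/(2·9.81) = 12.76 m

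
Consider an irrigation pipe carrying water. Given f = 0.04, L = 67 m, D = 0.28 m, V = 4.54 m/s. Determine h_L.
Formula: h_L = f \frac{L}{D} \frac{V^2}{2g}
h_L = 0.04·(67/0.28)·4.54²/(2·9.81) = 10.06 m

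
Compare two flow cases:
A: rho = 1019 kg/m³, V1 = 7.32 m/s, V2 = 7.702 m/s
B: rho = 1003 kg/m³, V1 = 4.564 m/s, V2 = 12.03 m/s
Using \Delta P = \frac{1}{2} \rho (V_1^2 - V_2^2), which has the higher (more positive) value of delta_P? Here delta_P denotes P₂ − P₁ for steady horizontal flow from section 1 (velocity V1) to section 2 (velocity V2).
delta_P(A) = -2.924 kPa, delta_P(B) = -62.13 kPa. Answer: A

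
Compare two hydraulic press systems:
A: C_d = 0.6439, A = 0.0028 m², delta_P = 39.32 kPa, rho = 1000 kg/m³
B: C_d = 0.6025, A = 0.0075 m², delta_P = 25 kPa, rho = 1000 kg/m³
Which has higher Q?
Q(A) = 15.99 L/s, Q(B) = 31.95 L/s. Answer: B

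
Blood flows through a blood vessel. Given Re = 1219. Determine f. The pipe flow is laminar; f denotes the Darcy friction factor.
Formula: f = \frac{64}{Re}
f = 64/1219 = 0.0525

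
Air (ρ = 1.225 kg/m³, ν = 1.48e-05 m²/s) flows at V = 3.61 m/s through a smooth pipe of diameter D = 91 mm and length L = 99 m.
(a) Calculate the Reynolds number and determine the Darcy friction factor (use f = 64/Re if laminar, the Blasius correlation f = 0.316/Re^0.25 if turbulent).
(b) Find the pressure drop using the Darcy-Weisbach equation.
(a) Re = V·D/ν = 3.61·0.091/1.48e-05 = 22197 → turbulent (Re > 4000); f = 0.316/Re^0.25 = 0.316/22197^0.25 = 0.025889
(b) Darcy-Weisbach: ΔP = f·(L/D)·½ρV²/1000 = 0.025889·(99/0.091)·½·1.225·3.61²/1000 = 0.2248 kPa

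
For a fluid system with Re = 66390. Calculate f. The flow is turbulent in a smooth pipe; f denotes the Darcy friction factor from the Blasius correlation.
Formula: f = \frac{0.316}{Re^{0.25}}
f = 0.316/66390^0.25 = 0.01969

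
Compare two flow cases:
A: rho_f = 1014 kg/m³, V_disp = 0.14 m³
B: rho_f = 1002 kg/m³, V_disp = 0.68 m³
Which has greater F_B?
F_B(A) = 1393 N, F_B(B) = 6684 N. Answer: B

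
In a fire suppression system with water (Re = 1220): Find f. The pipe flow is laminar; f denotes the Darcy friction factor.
Formula: f = \frac{64}{Re}
f = 64/1220 = 0.05246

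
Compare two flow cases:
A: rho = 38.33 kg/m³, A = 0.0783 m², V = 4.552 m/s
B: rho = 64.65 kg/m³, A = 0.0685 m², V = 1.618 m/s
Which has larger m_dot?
m_dot(A) = 13.66 kg/s, m_dot(B) = 7.165 kg/s. Answer: A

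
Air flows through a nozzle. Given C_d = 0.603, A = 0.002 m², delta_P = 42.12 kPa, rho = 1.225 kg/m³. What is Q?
Formula: Q = C_d A \sqrt{\frac{2 \Delta P}{\rho}}
Q = 0.603·0.002·√(2·(42.12·1000)/1.225)·1000 = 316.3 L/s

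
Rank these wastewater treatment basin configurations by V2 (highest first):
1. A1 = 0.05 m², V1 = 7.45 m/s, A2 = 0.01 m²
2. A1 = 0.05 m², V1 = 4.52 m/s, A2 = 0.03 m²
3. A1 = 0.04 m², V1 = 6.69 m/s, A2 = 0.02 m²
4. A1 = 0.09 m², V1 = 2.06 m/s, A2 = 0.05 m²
Case 1: V2 = 37.25 m/s
Case 2: V2 = 7.533 m/s
Case 3: V2 = 13.38 m/s
Case 4: V2 = 3.708 m/s
Ranking (highest first): 1, 3, 2, 4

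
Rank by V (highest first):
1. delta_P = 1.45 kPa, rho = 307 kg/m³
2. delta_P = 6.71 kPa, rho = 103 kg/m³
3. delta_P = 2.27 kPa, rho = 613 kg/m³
Case 1: V = 3.073 m/s
Case 2: V = 11.41 m/s
Case 3: V = 2.721 m/s
Ranking (highest first): 2, 1, 3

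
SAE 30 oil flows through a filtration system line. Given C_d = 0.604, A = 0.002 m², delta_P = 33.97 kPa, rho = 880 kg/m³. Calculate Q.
Formula: Q = C_d A \sqrt{\frac{2 \Delta P}{\rho}}
Q = 0.604·0.002·√(2·(33.97·1000)/880)·1000 = 10.61 L/s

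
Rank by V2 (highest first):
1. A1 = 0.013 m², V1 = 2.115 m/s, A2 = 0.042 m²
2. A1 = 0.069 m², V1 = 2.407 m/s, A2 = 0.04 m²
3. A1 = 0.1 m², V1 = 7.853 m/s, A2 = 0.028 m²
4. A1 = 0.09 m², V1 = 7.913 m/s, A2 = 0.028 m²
Case 1: V2 = 0.6546 m/s
Case 2: V2 = 4.152 m/s
Case 3: V2 = 28.05 m/s
Case 4: V2 = 25.43 m/s
Ranking (highest first): 3, 4, 2, 1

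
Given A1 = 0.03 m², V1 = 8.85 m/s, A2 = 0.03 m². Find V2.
Formula: V_2 = \frac{A_1 V_1}{A_2}
V2 = 0.03·8.85/0.03 = 8.85 m/s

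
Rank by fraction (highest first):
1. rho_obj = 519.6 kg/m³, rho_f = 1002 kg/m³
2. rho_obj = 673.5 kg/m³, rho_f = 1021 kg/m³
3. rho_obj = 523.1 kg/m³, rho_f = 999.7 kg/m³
Case 1: fraction = 0.5186
Case 2: fraction = 0.6596
Case 3: fraction = 0.5233
Ranking (highest first): 2, 3, 1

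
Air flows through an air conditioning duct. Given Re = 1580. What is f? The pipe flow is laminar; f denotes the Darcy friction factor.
Formula: f = \frac{64}{Re}
f = 64/1580 = 0.04051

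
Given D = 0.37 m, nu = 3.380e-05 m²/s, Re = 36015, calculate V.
Formula: Re = \frac{V D}{\nu}
Substituting knowns: 36015 = V·0.37/3.380e-05
Solving for V: V = 36015·3.380e-05/0.37 = 3.29 m/s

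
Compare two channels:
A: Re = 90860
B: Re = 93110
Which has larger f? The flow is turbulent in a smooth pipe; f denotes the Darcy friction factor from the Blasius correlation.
f(A) = 0.0182, f(B) = 0.01809. Answer: A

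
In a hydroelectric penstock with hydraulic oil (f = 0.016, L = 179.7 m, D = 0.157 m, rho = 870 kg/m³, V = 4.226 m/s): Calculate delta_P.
Formula: \Delta P = f \frac{L}{D} \frac{\rho V^2}{2}
delta_P = 0.016·(179.7/0.157)·0.5·870·4.226²/1000 = 142.3 kPa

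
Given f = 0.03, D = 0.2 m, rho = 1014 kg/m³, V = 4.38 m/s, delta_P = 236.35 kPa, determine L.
Formula: \Delta P = f \frac{L}{D} \frac{\rho V^2}{2}
Substituting knowns: 236.35 = 0.03·(L/0.2)·0.5·1014·4.38²/1000
Solving for L: L = (236.35·1000)·0.2/(0.03·0.5·1014·4.38²) = 162 m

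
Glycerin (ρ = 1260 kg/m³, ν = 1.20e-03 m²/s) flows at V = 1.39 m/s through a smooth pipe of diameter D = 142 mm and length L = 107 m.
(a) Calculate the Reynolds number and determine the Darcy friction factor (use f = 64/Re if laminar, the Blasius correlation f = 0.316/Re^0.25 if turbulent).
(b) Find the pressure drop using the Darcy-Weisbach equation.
(a) Re = V·D/ν = 1.39·0.142/1.20e-03 = 164.48 → laminar (Re < 2300); f = 64/Re = 64/164.48 = 0.38911
(b) Darcy-Weisbach: ΔP = f·(L/D)·½ρV²/1000 = 0.38911·(107/0.142)·½·1260·1.39²/1000 = 356.9 kPa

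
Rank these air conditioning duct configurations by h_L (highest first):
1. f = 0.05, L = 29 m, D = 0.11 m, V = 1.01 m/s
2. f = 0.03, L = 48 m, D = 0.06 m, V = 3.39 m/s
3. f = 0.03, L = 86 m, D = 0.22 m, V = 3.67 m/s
Case 1: h_L = 0.6854 m
Case 2: h_L = 14.06 m
Case 3: h_L = 8.051 m
Ranking (highest first): 2, 3, 1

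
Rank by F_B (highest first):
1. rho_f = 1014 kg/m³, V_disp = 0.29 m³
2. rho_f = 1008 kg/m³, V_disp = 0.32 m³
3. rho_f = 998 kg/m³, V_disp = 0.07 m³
Case 1: F_B = 2885 N
Case 2: F_B = 3164 N
Case 3: F_B = 685.3 N
Ranking (highest first): 2, 1, 3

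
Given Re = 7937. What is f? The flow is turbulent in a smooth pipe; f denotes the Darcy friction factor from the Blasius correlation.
Formula: f = \frac{0.316}{Re^{0.25}}
f = 0.316/7937^0.25 = 0.03348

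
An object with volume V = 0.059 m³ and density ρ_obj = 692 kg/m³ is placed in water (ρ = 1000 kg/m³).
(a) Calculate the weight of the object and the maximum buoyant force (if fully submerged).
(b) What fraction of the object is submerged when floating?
(a) W=rho_obj*g*V=692*9.81*0.059=400.5 N; F_B(max)=rho*g*V=1000*9.81*0.059=578.8 N
(b) Floating fraction=rho_obj/rho=692/1000=0.692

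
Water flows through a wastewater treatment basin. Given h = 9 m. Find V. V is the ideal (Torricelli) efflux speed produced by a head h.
Formula: V = \sqrt{2 g h}
V = √(2·9.81·9) = 13.29 m/s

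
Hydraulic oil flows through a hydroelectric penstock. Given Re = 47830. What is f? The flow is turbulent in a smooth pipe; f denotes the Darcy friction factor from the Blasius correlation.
Formula: f = \frac{0.316}{Re^{0.25}}
f = 0.316/47830^0.25 = 0.02137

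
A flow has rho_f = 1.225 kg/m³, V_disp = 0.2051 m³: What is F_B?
Formula: F_B = \rho_f g V_{disp}
F_B = 1.225·9.81·0.2051 = 2.465 N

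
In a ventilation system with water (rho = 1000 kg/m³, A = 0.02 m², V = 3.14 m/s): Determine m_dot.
Formula: \dot{m} = \rho A V
m_dot = 1000·0.02·3.14 = 62.8 kg/s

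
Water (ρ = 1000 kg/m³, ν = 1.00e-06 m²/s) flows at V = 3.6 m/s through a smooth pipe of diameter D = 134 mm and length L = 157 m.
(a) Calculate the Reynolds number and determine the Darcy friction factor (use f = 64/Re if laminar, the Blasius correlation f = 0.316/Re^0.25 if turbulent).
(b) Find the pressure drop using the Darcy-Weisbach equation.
(a) Re = V·D/ν = 3.6·0.134/1.00e-06 = 482400 → turbulent (Re > 4000); f = 0.316/Re^0.25 = 0.316/482400^0.25 = 0.01199 (Blasius is strictly valid for Re ≲ 1e5; used here as the smooth-pipe estimate the problem specifies)
(b) Darcy-Weisbach: ΔP = f·(L/D)·½ρV²/1000 = 0.01199·(157/0.134)·½·1000·3.6²/1000 = 91.03 kPa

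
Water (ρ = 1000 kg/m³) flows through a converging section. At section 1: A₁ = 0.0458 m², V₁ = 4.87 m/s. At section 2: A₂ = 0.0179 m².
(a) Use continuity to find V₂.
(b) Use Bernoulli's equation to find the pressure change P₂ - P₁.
(a) Continuity: A₁V₁=A₂V₂ -> V₂=A₁V₁/A₂=0.0458*4.87/0.0179=12.46 m/s
(b) Bernoulli: P₂-P₁=0.5*rho*(V₁^2-V₂^2)/1000=0.5*1000*(4.87^2-12.46^2)/1000=-65.77 kPa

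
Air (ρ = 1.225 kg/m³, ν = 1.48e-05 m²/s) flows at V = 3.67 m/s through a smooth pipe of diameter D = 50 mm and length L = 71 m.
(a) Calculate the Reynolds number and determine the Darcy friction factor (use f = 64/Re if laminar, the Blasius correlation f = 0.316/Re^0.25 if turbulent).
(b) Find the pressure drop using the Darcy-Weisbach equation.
(a) Re = V·D/ν = 3.67·0.05/1.48e-05 = 12399 → turbulent (Re > 4000); f = 0.316/Re^0.25 = 0.316/12399^0.25 = 0.029946
(b) Darcy-Weisbach: ΔP = f·(L/D)·½ρV²/1000 = 0.029946·(71/0.050)·½·1.225·3.67²/1000 = 0.3508 kPa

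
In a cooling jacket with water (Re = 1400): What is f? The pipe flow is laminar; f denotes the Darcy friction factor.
Formula: f = \frac{64}{Re}
f = 64/1400 = 0.04571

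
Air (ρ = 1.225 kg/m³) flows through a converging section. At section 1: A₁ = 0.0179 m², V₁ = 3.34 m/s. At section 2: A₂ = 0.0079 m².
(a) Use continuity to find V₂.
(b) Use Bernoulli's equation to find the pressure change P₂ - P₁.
(a) Continuity: A₁V₁=A₂V₂ -> V₂=A₁V₁/A₂=0.0179*3.34/0.0079=7.57 m/s
(b) Bernoulli: P₂-P₁=0.5*rho*(V₁^2-V₂^2)/1000=0.5*1.225*(3.34^2-7.57^2)/1000=-0.02827 kPa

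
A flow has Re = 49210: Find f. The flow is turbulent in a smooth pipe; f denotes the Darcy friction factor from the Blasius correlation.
Formula: f = \frac{0.316}{Re^{0.25}}
f = 0.316/49210^0.25 = 0.02122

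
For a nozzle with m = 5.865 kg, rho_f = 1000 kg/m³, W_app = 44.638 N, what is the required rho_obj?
Formula: W_{app} = mg\left(1 - \frac{\rho_f}{\rho_{obj}}\right)
Substituting knowns: 44.638 = 5.865·9.81·(1 − 1000/rho_obj)
Solving for rho_obj: rho_obj = 1000/(1 − 44.638/(5.865·9.81)) = 4461 kg/m³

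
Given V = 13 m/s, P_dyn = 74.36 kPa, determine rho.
Formula: P_{dyn} = \frac{1}{2} \rho V^2
Substituting knowns: 74.36 = 0.5·rho·13²/1000
Solving for rho: rho = 2·(74.36·1000)/13² = 880 kg/m³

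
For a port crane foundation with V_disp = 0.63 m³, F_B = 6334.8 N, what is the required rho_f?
Formula: F_B = \rho_f g V_{disp}
Substituting knowns: 6334.8 = rho_f·9.81·0.63
Solving for rho_f: rho_f = 6334.8/(9.81·0.63) = 1025 kg/m³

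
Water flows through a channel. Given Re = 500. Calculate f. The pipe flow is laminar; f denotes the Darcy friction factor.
Formula: f = \frac{64}{Re}
f = 64/500 = 0.128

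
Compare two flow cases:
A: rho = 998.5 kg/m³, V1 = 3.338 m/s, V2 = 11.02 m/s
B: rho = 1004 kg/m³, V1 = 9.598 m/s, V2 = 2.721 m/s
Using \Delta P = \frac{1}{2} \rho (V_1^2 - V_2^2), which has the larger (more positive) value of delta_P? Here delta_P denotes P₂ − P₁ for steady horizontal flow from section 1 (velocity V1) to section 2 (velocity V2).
delta_P(A) = -55.07 kPa, delta_P(B) = 42.53 kPa. Answer: B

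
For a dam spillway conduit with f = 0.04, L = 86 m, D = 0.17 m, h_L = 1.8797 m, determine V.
Formula: h_L = f \frac{L}{D} \frac{V^2}{2g}
Substituting knowns: 1.8797 = 0.04·(86/0.17)·V²/(2·9.81)
Solving for V: V = √(1.8797·2·9.81/(0.04·(86/0.17))) = 1.35 m/s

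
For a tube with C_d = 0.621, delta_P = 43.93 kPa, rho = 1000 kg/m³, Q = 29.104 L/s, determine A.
Formula: Q = C_d A \sqrt{\frac{2 \Delta P}{\rho}}
Substituting knowns: 29.104 = 0.621·A·√(2·(43.93·1000)/1000)·1000
Solving for A: A = (29.104/1000)/(0.621·√(2·(43.93·1000)/1000)) = 0.005 m²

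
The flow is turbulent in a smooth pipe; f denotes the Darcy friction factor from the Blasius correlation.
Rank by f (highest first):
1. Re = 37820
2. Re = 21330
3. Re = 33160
Case 1: f = 0.02266
Case 2: f = 0.02615
Case 3: f = 0.02342
Ranking (highest first): 2, 3, 1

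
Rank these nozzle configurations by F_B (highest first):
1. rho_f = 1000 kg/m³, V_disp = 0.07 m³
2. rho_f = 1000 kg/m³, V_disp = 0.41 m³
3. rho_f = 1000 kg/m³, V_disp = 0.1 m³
Case 1: F_B = 686.7 N
Case 2: F_B = 4022 N
Case 3: F_B = 981 N
Ranking (highest first): 2, 3, 1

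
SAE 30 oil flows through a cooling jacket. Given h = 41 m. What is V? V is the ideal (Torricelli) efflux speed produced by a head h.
Formula: V = \sqrt{2 g h}
V = √(2·9.81·41) = 28.36 m/s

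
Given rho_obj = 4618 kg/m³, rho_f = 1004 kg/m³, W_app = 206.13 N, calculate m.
Formula: W_{app} = mg\left(1 - \frac{\rho_f}{\rho_{obj}}\right)
Substituting knowns: 206.13 = m·9.81·(1 − 1004/4618)
Solving for m: m = 206.13/(9.81·(1 − 1004/4618)) = 26.85 kg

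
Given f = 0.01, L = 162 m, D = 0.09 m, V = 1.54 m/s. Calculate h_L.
Formula: h_L = f \frac{L}{D} \frac{V^2}{2g}
h_L = 0.01·(162/0.09)·1.54²/(2·9.81) = 2.176 m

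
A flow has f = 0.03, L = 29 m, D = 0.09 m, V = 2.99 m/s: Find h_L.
Formula: h_L = f \frac{L}{D} \frac{V^2}{2g}
h_L = 0.03·(29/0.09)·2.99²/(2·9.81) = 4.405 m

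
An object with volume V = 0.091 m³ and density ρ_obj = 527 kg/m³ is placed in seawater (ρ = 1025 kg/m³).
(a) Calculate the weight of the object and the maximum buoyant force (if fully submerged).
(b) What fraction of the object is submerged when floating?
(a) W=rho_obj*g*V=527*9.81*0.091=470.5 N; F_B(max)=rho*g*V=1025*9.81*0.091=915.0 N
(b) Floating fraction=rho_obj/rho=527/1025=0.514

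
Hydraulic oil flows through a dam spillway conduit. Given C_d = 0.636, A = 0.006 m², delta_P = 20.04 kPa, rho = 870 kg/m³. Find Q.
Formula: Q = C_d A \sqrt{\frac{2 \Delta P}{\rho}}
Q = 0.636·0.006·√(2·(20.04·1000)/870)·1000 = 25.9 L/s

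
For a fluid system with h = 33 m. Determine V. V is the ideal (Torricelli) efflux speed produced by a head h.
Formula: V = \sqrt{2 g h}
V = √(2·9.81·33) = 25.45 m/s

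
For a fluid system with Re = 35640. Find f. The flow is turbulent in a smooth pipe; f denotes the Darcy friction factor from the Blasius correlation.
Formula: f = \frac{0.316}{Re^{0.25}}
f = 0.316/35640^0.25 = 0.023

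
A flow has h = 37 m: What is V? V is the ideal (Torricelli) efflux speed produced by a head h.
Formula: V = \sqrt{2 g h}
V = √(2·9.81·37) = 26.94 m/s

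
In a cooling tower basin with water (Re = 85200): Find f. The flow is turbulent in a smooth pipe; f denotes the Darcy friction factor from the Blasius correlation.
Formula: f = \frac{0.316}{Re^{0.25}}
f = 0.316/85200^0.25 = 0.0185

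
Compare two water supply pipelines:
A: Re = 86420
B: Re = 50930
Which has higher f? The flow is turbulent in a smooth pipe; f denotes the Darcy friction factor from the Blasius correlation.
f(A) = 0.01843, f(B) = 0.02104. Answer: B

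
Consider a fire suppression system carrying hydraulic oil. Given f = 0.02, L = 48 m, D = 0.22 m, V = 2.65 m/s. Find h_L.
Formula: h_L = f \frac{L}{D} \frac{V^2}{2g}
h_L = 0.02·(48/0.22)·2.65²/(2·9.81) = 1.562 m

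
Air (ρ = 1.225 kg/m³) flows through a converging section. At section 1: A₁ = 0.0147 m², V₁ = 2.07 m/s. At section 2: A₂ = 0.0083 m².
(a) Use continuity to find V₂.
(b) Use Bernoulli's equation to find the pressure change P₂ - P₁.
(a) Continuity: A₁V₁=A₂V₂ -> V₂=A₁V₁/A₂=0.0147*2.07/0.0083=3.67 m/s
(b) Bernoulli: P₂-P₁=0.5*rho*(V₁^2-V₂^2)/1000=0.5*1.225*(2.07^2-3.67^2)/1000=-0.005625 kPa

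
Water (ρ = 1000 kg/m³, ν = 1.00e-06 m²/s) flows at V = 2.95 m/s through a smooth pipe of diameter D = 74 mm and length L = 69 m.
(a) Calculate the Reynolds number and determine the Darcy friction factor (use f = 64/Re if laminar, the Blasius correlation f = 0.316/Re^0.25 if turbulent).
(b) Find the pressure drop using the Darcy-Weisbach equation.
(a) Re = V·D/ν = 2.95·0.074/1.00e-06 = 218300 → turbulent (Re > 4000); f = 0.316/Re^0.25 = 0.316/218300^0.25 = 0.014619 (Blasius is strictly valid for Re ≲ 1e5; used here as the smooth-pipe estimate the problem specifies)
(b) Darcy-Weisbach: ΔP = f·(L/D)·½ρV²/1000 = 0.014619·(69/0.074)·½·1000·2.95²/1000 = 59.31 kPa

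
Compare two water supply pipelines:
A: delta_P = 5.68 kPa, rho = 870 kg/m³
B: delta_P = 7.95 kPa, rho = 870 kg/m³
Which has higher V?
V(A) = 3.614 m/s, V(B) = 4.275 m/s. Answer: B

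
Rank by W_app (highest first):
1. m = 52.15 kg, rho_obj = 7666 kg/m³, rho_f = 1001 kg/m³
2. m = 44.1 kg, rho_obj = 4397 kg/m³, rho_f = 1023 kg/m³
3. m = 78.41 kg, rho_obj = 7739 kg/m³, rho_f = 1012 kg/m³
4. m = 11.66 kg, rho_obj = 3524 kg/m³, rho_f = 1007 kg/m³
Case 1: W_app = 444.8 N
Case 2: W_app = 332 N
Case 3: W_app = 668.6 N
Case 4: W_app = 81.7 N
Ranking (highest first): 3, 1, 2, 4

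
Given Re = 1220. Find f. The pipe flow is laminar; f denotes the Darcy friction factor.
Formula: f = \frac{64}{Re}
f = 64/1220 = 0.05246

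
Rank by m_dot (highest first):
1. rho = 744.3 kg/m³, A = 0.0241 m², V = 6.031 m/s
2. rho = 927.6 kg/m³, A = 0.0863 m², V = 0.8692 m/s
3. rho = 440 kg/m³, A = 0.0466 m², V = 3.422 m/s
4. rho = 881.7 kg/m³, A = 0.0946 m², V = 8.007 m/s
Case 1: m_dot = 108.2 kg/s
Case 2: m_dot = 69.58 kg/s
Case 3: m_dot = 70.16 kg/s
Case 4: m_dot = 667.9 kg/s
Ranking (highest first): 4, 1, 3, 2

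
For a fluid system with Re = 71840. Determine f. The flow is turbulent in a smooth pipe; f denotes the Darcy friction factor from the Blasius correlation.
Formula: f = \frac{0.316}{Re^{0.25}}
f = 0.316/71840^0.25 = 0.0193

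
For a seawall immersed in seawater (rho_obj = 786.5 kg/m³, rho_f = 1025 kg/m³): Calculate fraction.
Formula: f_{sub} = \frac{\rho_{obj}}{\rho_f}
fraction = 786.5/1025 = 0.7673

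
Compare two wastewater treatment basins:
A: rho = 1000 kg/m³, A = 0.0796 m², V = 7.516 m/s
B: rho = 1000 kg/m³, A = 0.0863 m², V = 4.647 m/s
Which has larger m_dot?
m_dot(A) = 598.3 kg/s, m_dot(B) = 401 kg/s. Answer: A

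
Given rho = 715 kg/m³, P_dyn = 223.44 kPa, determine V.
Formula: P_{dyn} = \frac{1}{2} \rho V^2
Substituting knowns: 223.44 = 0.5·715·V²/1000
Solving for V: V = √(2·(223.44·1000)/715) = 25 m/s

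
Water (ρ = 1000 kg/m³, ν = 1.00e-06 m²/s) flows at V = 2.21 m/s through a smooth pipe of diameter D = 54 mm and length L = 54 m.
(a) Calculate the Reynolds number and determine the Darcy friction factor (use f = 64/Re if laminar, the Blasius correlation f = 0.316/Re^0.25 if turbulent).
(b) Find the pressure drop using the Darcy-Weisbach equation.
(a) Re = V·D/ν = 2.21·0.054/1.00e-06 = 119340 → turbulent (Re > 4000); f = 0.316/Re^0.25 = 0.316/119340^0.25 = 0.017002 (Blasius is strictly valid for Re ≲ 1e5; used here as the smooth-pipe estimate the problem specifies)
(b) Darcy-Weisbach: ΔP = f·(L/D)·½ρV²/1000 = 0.017002·(54/0.054)·½·1000·2.21²/1000 = 41.52 kPa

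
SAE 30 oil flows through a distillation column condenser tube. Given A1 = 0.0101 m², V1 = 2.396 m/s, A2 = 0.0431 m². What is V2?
Formula: V_2 = \frac{A_1 V_1}{A_2}
V2 = 0.0101·2.396/0.0431 = 0.5615 m/s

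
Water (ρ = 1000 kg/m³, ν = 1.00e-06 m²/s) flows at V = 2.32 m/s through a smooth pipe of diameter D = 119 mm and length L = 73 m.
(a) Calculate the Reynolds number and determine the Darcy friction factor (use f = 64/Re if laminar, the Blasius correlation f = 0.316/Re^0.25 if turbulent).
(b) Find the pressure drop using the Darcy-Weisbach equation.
(a) Re = V·D/ν = 2.32·0.119/1.00e-06 = 276080 → turbulent (Re > 4000); f = 0.316/Re^0.25 = 0.316/276080^0.25 = 0.013786 (Blasius is strictly valid for Re ≲ 1e5; used here as the smooth-pipe estimate the problem specifies)
(b) Darcy-Weisbach: ΔP = f·(L/D)·½ρV²/1000 = 0.013786·(73/0.119)·½·1000·2.32²/1000 = 22.76 kPa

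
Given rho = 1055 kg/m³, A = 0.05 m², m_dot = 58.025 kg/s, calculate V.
Formula: \dot{m} = \rho A V
Substituting knowns: 58.025 = 1055·0.05·V
Solving for V: V = 58.025/(1055·0.05) = 1.1 m/s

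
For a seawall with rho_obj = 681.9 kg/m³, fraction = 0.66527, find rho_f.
Formula: f_{sub} = \frac{\rho_{obj}}{\rho_f}
Substituting knowns: 0.66527 = 681.9/rho_f
Solving for rho_f: rho_f = 681.9/0.66527 = 1025 kg/m³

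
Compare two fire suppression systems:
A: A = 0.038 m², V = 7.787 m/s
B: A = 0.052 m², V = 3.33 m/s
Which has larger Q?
Q(A) = 295.9 L/s, Q(B) = 173.2 L/s. Answer: A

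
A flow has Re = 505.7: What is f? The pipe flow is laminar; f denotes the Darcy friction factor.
Formula: f = \frac{64}{Re}
f = 64/505.7 = 0.1266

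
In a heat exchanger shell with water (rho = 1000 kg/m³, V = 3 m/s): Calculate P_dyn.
Formula: P_{dyn} = \frac{1}{2} \rho V^2
P_dyn = 0.5·1000·3²/1000 = 4.5 kPa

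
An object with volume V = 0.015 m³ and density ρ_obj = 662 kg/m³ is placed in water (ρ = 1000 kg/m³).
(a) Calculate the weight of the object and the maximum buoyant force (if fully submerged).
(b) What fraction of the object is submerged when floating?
(a) W=rho_obj*g*V=662*9.81*0.015=97.4 N; F_B(max)=rho*g*V=1000*9.81*0.015=147.2 N
(b) Floating fraction=rho_obj/rho=662/1000=0.662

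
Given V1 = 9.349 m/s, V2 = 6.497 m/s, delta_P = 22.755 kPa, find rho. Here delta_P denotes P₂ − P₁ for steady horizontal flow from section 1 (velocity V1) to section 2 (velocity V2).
Formula: \Delta P = \frac{1}{2} \rho (V_1^2 - V_2^2)
Substituting knowns: 22.755 = 0.5·rho·(9.349² − 6.497²)/1000
Solving for rho: rho = 2·(22.755·1000)/(9.349² − 6.497²) = 1007 kg/m³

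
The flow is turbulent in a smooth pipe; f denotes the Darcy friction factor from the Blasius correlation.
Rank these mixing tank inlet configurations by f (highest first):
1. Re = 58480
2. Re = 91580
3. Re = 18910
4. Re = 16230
Case 1: f = 0.02032
Case 2: f = 0.01817
Case 3: f = 0.02695
Case 4: f = 0.028
Ranking (highest first): 4, 3, 1, 2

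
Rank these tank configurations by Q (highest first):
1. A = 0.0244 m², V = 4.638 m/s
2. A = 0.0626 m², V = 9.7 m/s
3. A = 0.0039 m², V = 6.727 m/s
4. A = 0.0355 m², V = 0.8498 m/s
Case 1: Q = 113.2 L/s
Case 2: Q = 607.2 L/s
Case 3: Q = 26.24 L/s
Case 4: Q = 30.17 L/s
Ranking (highest first): 2, 1, 4, 3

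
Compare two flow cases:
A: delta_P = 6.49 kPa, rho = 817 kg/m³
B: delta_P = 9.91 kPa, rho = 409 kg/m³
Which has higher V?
V(A) = 3.986 m/s, V(B) = 6.961 m/s. Answer: B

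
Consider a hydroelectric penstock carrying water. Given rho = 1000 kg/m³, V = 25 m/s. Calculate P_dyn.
Formula: P_{dyn} = \frac{1}{2} \rho V^2
P_dyn = 0.5·1000·25²/1000 = 312.5 kPa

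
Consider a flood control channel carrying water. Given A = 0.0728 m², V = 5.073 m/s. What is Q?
Formula: Q = A V
Q = 0.0728·5.073·1000 = 369.3 L/s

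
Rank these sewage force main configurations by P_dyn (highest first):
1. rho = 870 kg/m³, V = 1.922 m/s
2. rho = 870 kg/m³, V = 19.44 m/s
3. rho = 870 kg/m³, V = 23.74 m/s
Case 1: P_dyn = 1.607 kPa
Case 2: P_dyn = 164.4 kPa
Case 3: P_dyn = 245.2 kPa
Ranking (highest first): 3, 2, 1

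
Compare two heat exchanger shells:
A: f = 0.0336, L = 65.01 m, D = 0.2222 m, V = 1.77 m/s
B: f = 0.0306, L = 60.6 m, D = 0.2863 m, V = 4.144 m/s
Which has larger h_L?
h_L(A) = 1.57 m, h_L(B) = 5.669 m. Answer: B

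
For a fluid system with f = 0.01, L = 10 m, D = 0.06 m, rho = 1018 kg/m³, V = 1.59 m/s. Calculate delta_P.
Formula: \Delta P = f \frac{L}{D} \frac{\rho V^2}{2}
delta_P = 0.01·(10/0.06)·0.5·1018·1.59²/1000 = 2.145 kPa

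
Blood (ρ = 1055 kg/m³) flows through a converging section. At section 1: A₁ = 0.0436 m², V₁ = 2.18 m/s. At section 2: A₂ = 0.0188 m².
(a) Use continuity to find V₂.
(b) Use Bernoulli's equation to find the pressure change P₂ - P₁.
(a) Continuity: A₁V₁=A₂V₂ -> V₂=A₁V₁/A₂=0.0436*2.18/0.0188=5.06 m/s
(b) Bernoulli: P₂-P₁=0.5*rho*(V₁^2-V₂^2)/1000=0.5*1055*(2.18^2-5.06^2)/1000=-11 kPa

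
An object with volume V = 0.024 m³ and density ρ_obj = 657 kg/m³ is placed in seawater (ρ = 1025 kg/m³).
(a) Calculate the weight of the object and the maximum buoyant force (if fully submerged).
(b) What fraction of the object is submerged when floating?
(a) W=rho_obj*g*V=657*9.81*0.024=154.7 N; F_B(max)=rho*g*V=1025*9.81*0.024=241.3 N
(b) Floating fraction=rho_obj/rho=657/1025=0.641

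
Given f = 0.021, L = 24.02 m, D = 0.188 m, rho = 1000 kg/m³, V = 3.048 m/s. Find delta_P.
Formula: \Delta P = f \frac{L}{D} \frac{\rho V^2}{2}
delta_P = 0.021·(24.02/0.188)·0.5·1000·3.048²/1000 = 12.46 kPa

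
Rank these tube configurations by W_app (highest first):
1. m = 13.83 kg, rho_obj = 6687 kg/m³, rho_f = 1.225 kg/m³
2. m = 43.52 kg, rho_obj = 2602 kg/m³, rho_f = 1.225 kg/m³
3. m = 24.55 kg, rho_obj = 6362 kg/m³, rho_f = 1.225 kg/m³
Case 1: W_app = 135.6 N
Case 2: W_app = 426.7 N
Case 3: W_app = 240.8 N
Ranking (highest first): 2, 3, 1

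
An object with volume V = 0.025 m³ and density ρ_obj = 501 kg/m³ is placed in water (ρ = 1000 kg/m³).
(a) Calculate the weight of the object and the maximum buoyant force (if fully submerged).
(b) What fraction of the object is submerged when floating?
(a) W=rho_obj*g*V=501*9.81*0.025=122.9 N; F_B(max)=rho*g*V=1000*9.81*0.025=245.2 N
(b) Floating fraction=rho_obj/rho=501/1000=0.501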